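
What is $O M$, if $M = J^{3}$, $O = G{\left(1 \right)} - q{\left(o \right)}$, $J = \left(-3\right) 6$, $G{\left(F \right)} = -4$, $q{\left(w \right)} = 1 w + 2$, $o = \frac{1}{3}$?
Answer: $36936$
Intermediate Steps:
$o = \frac{1}{3} \approx 0.33333$
$q{\left(w \right)} = 2 + w$ ($q{\left(w \right)} = w + 2 = 2 + w$)
$J = -18$
$O = - \frac{19}{3}$ ($O = -4 - \left(2 + \frac{1}{3}\right) = -4 - \frac{7}{3} = - \frac{19}{3} \approx -6.3333$)
$M = -5832$ ($M = \left(-18\right)^{3} = -5832$)
$O M = \left(- \frac{19}{3}\right) \left(-5832\right) = 36936$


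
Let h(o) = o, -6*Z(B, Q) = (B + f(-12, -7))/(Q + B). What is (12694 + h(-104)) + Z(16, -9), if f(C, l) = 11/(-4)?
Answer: 2115067/168 ≈ 12590.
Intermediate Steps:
f(C, l) = -11/4 (f(C, l) = 11*(-¼) = -11/4)
Z(B, Q) = -(-11/4 + B)/(6*(B + Q)) (Z(B, Q) = -(B - 11/4)/(6*(Q + B)) = -(-11/4 + B)/(6*(B + Q)))
(12694 + h(-104)) + Z(16, -9) = (12694 - 104) + (11/24 - ⅙*16)/(16 - 9) = 12590 + (11/24 - 8/3)/7 = 12590 + (⅐)*(-53/24) = 12590 - 53/168 = 2115067/168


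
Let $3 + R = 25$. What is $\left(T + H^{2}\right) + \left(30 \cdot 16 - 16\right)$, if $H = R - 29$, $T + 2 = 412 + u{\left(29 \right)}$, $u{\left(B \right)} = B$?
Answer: $952$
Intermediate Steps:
$R = 22$ ($R = -3 + 25 = 22$)
$T = 439$ ($T = -2 + \left(412 + 29\right) = -2 + 441 = 439$)
$H = -7$ ($H = 22 - 29 = -7$)
$\left(T + H^{2}\right) + \left(30 \cdot 16 - 16\right) = \left(439 + \left(-7\right)^{2}\right) + \left(30 \cdot 16 - 16\right) = \left(439 + 49\right) + \left(480 - 16\right) = 488 + 464 = 952$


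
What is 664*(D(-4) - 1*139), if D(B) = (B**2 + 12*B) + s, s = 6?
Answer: -109560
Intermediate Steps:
D(B) = 6 + B**2 + 12*B (D(B) = (B**2 + 12*B) + 6 = 6 + B**2 + 12*B)
664*(D(-4) - 1*139) = 664*((6 + (-4)**2 + 12*(-4)) - 1*139) = 664*((6 + 16 - 48) - 139) = 664*(-26 - 139) = 664*(-165) = -109560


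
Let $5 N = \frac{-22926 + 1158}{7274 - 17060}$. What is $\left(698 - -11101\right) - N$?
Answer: $\frac{96217217}{8155} \approx 11799.0$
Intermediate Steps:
$N = \frac{3628}{8155}$ ($N = \frac{\left(-22926 + 1158\right) \frac{1}{7274 - 17060}}{5} = \frac{\left(-21768\right) \frac{1}{-9786}}{5} = \frac{\left(-21768\right) \left(- \frac{1}{9786}\right)}{5} = \frac{1}{5} \cdot \frac{3628}{1631} = \frac{3628}{8155} \approx 0.44488$)
$\left(698 - -11101\right) - N = \left(698 - -11101\right) - \frac{3628}{8155} = \left(698 + 11101\right) - \frac{3628}{8155} = 11799 - \frac{3628}{8155} = \frac{96217217}{8155}$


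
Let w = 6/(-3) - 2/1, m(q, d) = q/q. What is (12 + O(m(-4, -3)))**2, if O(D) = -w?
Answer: 256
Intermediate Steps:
m(q, d) = 1
w = -4 (w = 6*(-1/3) - 2*1 = -2 - 2 = -4)
O(D) = 4 (O(D) = -1*(-4) = 4)
(12 + O(m(-4, -3)))**2 = (12 + 4)**2 = 16**2 = 256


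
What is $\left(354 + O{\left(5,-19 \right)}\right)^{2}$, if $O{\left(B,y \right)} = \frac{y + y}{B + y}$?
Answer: $\frac{6235009}{49} \approx 1.2725 \cdot 10^{5}$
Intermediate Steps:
$O{\left(B,y \right)} = \frac{2 y}{B + y}$
$\left(354 + O{\left(5,-19 \right)}\right)^{2} = \left(354 + 2 \left(-19\right) \frac{1}{5 - 19}\right)^{2} = \left(354 + 2 \left(-19\right) \frac{1}{-14}\right)^{2} = \left(354 + 2 \left(-19\right) \left(- \frac{1}{14}\right)\right)^{2} = \left(354 + \frac{19}{7}\right)^{2} = \left(\frac{2497}{7}\right)^{2} = \frac{6235009}{49}$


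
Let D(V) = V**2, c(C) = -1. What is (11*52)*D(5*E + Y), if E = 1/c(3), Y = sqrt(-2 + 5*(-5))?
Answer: -1144 - 17160*I*sqrt(3) ≈ -1144.0 - 29722.0*I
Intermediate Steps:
Y = 3*I*sqrt(3) (Y = sqrt(-2 - 25) = sqrt(-27) = 3*I*sqrt(3) ≈ 5.1962*I)
E = -1 (E = 1/(-1) = -1)
(11*52)*D(5*E + Y) = (11*52)*(5*(-1) + 3*I*sqrt(3))**2 = 572*(-5 + 3*I*sqrt(3))**2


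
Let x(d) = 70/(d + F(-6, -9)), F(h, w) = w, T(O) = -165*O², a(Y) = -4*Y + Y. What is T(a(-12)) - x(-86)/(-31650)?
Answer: -64296342007/300675 ≈ -2.1384e+5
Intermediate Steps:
a(Y) = -3*Y
x(d) = 70/(-9 + d) (x(d) = 70/(d - 9) = 70/(-9 + d))
T(a(-12)) - x(-86)/(-31650) = -165*(-3*(-12))² - 70/(-9 - 86)/(-31650) = -165*36² - 70/(-95)*(-1)/31650 = -165*1296 - 70*(-1/95)*(-1)/31650 = -213840 - (-14)*(-1)/(19*31650) = -213840 - 1*7/300675 = -213840 - 7/300675 = -64296342007/300675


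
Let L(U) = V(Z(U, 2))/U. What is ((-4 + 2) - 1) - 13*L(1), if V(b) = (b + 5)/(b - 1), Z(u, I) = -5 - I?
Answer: -25/4 ≈ -6.2500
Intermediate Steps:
V(b) = (5 + b)/(-1 + b)
L(U) = 1/(4*U) (L(U) = ((5 + (-5 - 1*2))/(-1 + (-5 - 1*2)))/U = ((5 + (-5 - 2))/(-1 + (-5 - 2)))/U = ((5 - 7)/(-1 - 7))/U = (-2/(-8))/U = (-1/8*(-2))/U = 1/(4*U))
((-4 + 2) - 1) - 13*L(1) = ((-4 + 2) - 1) - 13/(4*1) = (-2 - 1) - 13/4 = -3 - 13*1/4 = -3 - 13/4 = -25/4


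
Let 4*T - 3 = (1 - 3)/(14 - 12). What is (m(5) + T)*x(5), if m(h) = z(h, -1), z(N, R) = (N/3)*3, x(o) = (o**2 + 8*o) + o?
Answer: 385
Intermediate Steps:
x(o) = o**2 + 9*o
z(N, R) = N (z(N, R) = (N*(1/3))*3 = (N/3)*3 = N)
m(h) = h
T = 1/2 (T = 3/4 + ((1 - 3)/(14 - 12))/4 = 3/4 + (-2/2)/4 = 3/4 + (-2*1/2)/4 = 3/4 + (1/4)*(-1) = 3/4 - 1/4 = 1/2 ≈ 0.50000)
(m(5) + T)*x(5) = (5 + 1/2)*(5*(9 + 5)) = 11*(5*14)/2 = (11/2)*70 = 385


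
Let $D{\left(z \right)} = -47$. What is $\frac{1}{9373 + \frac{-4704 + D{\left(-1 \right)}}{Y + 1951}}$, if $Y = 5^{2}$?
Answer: $\frac{1976}{18516297} \approx 0.00010672$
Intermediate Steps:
$Y = 25$
$\frac{1}{9373 + \frac{-4704 + D{\left(-1 \right)}}{Y + 1951}} = \frac{1}{9373 + \frac{-4704 - 47}{25 + 1951}} = \frac{1}{9373 - \frac{4751}{1976}} = \frac{1}{\frac{18516297}{1976}} = \frac{1976}{18516297}$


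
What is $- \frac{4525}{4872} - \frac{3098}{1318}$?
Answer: $- \frac{10528703}{3210648} \approx -3.2793$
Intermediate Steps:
$- \frac{4525}{4872} - \frac{3098}{1318} = \left(-4525\right) \frac{1}{4872} - \frac{1549}{659} = - \frac{4525}{4872} - \frac{1549}{659} = - \frac{10528703}{3210648}$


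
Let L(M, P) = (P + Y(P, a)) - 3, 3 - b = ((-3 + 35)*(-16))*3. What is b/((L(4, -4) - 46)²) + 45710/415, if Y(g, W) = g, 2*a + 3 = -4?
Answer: 174445/1577 ≈ 110.62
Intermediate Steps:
a = -7/2 (a = -3/2 + (½)*(-4) = -3/2 - 2 = -7/2 ≈ -3.5000)
b = 1539 (b = 3 - (-3 + 35)*(-16)*3 = 3 - 32*(-16)*3 = 3 - (-512)*3 = 3 - 1*(-1536) = 3 + 1536 = 1539)
L(M, P) = -3 + 2*P (L(M, P) = (P + P) - 3 = 2*P - 3 = -3 + 2*P)
b/((L(4, -4) - 46)²) + 45710/415 = 1539/(((-3 + 2*(-4)) - 46)²) + 45710/415 = 1539/(((-3 - 8) - 46)²) + 45710*(1/415) = 1539/((-11 - 46)²) + 9142/83 = 1539/((-57)²) + 9142/83 = 1539/3249 + 9142/83 = 1539*(1/3249) + 9142/83 = 9/19 + 9142/83 = 174445/1577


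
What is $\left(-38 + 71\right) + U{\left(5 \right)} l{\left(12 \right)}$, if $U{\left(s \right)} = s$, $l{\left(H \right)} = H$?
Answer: $93$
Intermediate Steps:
$\left(-38 + 71\right) + U{\left(5 \right)} l{\left(12 \right)} = \left(-38 + 71\right) + 5 \cdot 12 = 33 + 60 = 93$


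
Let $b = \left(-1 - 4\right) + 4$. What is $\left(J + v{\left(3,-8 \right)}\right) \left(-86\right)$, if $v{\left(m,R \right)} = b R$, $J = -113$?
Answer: $9030$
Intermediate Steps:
$b = -1$ ($b = -5 + 4 = -1$)
$v{\left(m,R \right)} = - R$
$\left(J + v{\left(3,-8 \right)}\right) \left(-86\right) = \left(-113 - -8\right) \left(-86\right) = \left(-113 + 8\right) \left(-86\right) = \left(-105\right) \left(-86\right) = 9030$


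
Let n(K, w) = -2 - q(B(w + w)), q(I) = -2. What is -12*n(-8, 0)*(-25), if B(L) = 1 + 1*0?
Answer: 0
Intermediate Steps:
B(L) = 1 (B(L) = 1 + 0 = 1)
n(K, w) = 0 (n(K, w) = -2 - 1*(-2) = -2 + 2 = 0)
-12*n(-8, 0)*(-25) = -12*0*(-25) = 0*(-25) = 0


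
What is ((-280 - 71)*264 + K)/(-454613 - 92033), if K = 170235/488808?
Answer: 1677582751/9896479184 ≈ 0.16951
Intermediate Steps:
K = 6305/18104 (K = 170235*(1/488808) = 6305/18104 ≈ 0.34827)
((-280 - 71)*264 + K)/(-454613 - 92033) = ((-280 - 71)*264 + 6305/18104)/(-454613 - 92033) = (-351*264 + 6305/18104)/(-546646) = (-92664 + 6305/18104)*(-1/546646) = -1677582751/18104*(-1/546646) = 1677582751/9896479184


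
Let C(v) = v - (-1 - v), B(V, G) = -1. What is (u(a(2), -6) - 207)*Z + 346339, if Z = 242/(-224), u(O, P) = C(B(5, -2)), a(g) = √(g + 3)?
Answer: 2425946/7 ≈ 3.4656e+5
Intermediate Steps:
C(v) = 1 + 2*v (C(v) = v + (1 + v) = 1 + 2*v)
a(g) = √(3 + g)
u(O, P) = -1 (u(O, P) = 1 + 2*(-1) = 1 - 2 = -1)
Z = -121/112 (Z = 242*(-1/224) = -121/112 ≈ -1.0804)
(u(a(2), -6) - 207)*Z + 346339 = (-1 - 207)*(-121/112) + 346339 = -208*(-121/112) + 346339 = 1573/7 + 346339 = 2425946/7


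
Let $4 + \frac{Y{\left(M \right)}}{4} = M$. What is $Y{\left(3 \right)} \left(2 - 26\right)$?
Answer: $96$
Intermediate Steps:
$Y{\left(M \right)} = -16 + 4 M$
$Y{\left(3 \right)} \left(2 - 26\right) = \left(-16 + 4 \cdot 3\right) \left(2 - 26\right) = \left(-16 + 12\right) \left(-24\right) = \left(-4\right) \left(-24\right) = 96$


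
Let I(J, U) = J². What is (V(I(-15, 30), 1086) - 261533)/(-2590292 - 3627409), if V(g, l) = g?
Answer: 261308/6217701 ≈ 0.042026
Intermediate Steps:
(V(I(-15, 30), 1086) - 261533)/(-2590292 - 3627409) = ((-15)² - 261533)/(-2590292 - 3627409) = (225 - 261533)/(-6217701) = -261308*(-1/6217701) = 261308/6217701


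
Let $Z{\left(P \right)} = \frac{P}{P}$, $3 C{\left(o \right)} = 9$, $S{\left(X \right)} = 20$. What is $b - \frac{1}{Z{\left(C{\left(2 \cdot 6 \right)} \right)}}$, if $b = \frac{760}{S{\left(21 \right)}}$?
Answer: $37$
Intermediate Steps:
$C{\left(o \right)} = 3$ ($C{\left(o \right)} = \frac{1}{3} \cdot 9 = 3$)
$Z{\left(P \right)} = 1$
$b = 38$ ($b = \frac{760}{20} = 760 \cdot \frac{1}{20} = 38$)
$b - \frac{1}{Z{\left(C{\left(2 \cdot 6 \right)} \right)}} = 38 - 1^{-1} = 38 - 1 = 37$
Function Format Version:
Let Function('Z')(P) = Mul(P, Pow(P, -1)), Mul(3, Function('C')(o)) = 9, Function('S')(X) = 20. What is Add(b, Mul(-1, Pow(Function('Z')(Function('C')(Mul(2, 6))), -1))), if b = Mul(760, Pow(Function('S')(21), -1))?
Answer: 37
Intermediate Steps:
Function('C')(o) = 3 (Function('C')(o) = Mul(Rational(1, 3), 9) = 3)
Function('Z')(P) = 1
b = 38 (b = Mul(760, Pow(20, -1)) = Mul(760, Rational(1, 20)) = 38)
Add(b, Mul(-1, Pow(Function('Z')(Function('C')(Mul(2, 6))), -1))) = Add(38, Mul(-1, Pow(1, -1))) = Add(38, Mul(-1, 1)) = Add(38, -1) = 37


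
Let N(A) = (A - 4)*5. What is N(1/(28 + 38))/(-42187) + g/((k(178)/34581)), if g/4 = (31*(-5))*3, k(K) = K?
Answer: -89545357435825/247806438 ≈ -3.6135e+5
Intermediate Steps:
g = -1860 (g = 4*((31*(-5))*3) = 4*(-155*3) = 4*(-465) = -1860)
N(A) = -20 + 5*A (N(A) = (-4 + A)*5 = -20 + 5*A)
N(1/(28 + 38))/(-42187) + g/((k(178)/34581)) = (-20 + 5/(28 + 38))/(-42187) - 1860/(178/34581) = (-20 + 5/66)*(-1/42187) - 1860/(178*(1/34581)) = (-20 + 5*(1/66))*(-1/42187) - 1860/178/34581 = (-20 + 5/66)*(-1/42187) - 1860*34581/178 = -1315/66*(-1/42187) - 32160330/89 = 1315/2784342 - 32160330/89 = -89545357435825/247806438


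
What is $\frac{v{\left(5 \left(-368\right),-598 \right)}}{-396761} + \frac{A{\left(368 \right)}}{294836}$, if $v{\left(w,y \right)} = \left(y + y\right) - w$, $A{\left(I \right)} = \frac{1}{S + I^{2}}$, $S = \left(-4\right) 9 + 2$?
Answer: $- \frac{25707092452999}{15837844512676440} \approx -0.0016231$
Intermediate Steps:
$S = -34$ ($S = -36 + 2 = -34$)
$A{\left(I \right)} = \frac{1}{-34 + I^{2}}$
$v{\left(w,y \right)} = - w + 2 y$ ($v{\left(w,y \right)} = 2 y - w = - w + 2 y$)
$\frac{v{\left(5 \left(-368\right),-598 \right)}}{-396761} + \frac{A{\left(368 \right)}}{294836} = \frac{- 5 \left(-368\right) + 2 \left(-598\right)}{-396761} + \frac{1}{\left(-34 + 368^{2}\right) 294836} = \left(\left(-1\right) \left(-1840\right) - 1196\right) \left(- \frac{1}{396761}\right) + \frac{1}{-34 + 135424} \cdot \frac{1}{294836} = \left(1840 - 1196\right) \left(- \frac{1}{396761}\right) + \frac{1}{135390} \cdot \frac{1}{294836} = 644 \left(- \frac{1}{396761}\right) + \frac{1}{135390} \cdot \frac{1}{294836} = - \frac{644}{396761} + \frac{1}{39917846040} = - \frac{25707092452999}{15837844512676440}$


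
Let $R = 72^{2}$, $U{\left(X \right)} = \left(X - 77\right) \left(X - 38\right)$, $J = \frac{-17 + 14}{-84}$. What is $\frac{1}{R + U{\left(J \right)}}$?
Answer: $\frac{784}{6355021} \approx 0.00012337$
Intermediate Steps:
$J = \frac{1}{28}$ ($J = \left(-3\right) \left(- \frac{1}{84}\right) = \frac{1}{28} \approx 0.035714$)
$U{\left(X \right)} = \left(-77 + X\right) \left(-38 + X\right)$
$R = 5184$
$\frac{1}{R + U{\left(J \right)}} = \frac{1}{5184 + \left(2926 + \left(\frac{1}{28}\right)^{2} - \frac{115}{28}\right)} = \frac{1}{5184 + \left(2926 + \frac{1}{784} - \frac{115}{28}\right)} = \frac{1}{5184 + \frac{2290765}{784}} = \frac{1}{\frac{6355021}{784}} = \frac{784}{6355021}$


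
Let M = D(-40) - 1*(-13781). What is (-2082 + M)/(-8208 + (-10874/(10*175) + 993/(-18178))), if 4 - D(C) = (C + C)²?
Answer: -84348192250/130654098661 ≈ -0.64558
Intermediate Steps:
D(C) = 4 - 4*C² (D(C) = 4 - (C + C)² = 4 - (2*C)² = 4 - 4*C²)
M = 7385 (M = (4 - 4*(-40)²) - 1*(-13781) = (4 - 4*1600) + 13781 = (4 - 6400) + 13781 = -6396 + 13781 = 7385)
(-2082 + M)/(-8208 + (-10874/(10*175) + 993/(-18178))) = (-2082 + 7385)/(-8208 + (-10874/(10*175) + 993/(-18178))) = 5303/(-8208 + (-10874/1750 + 993*(-1/18178))) = 5303/(-8208 + (-10874*1/1750 - 993/18178)) = 5303/(-8208 + (-5437/875 - 993/18178)) = 5303/(-8208 - 99702661/15905750) = 5303/(-130654098661/15905750) = 5303*(-15905750/130654098661) = -84348192250/130654098661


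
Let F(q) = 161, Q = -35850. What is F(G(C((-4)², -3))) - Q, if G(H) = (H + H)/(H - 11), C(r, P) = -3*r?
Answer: 36011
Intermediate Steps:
G(H) = 2*H/(-11 + H) (G(H) = (2*H)/(-11 + H) = 2*H/(-11 + H))
F(G(C((-4)², -3))) - Q = 161 - 1*(-35850) = 161 + 35850 = 36011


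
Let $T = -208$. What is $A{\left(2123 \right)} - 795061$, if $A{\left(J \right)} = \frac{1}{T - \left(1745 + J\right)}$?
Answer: $- \frac{3240668637}{4076} \approx -7.9506 \cdot 10^{5}$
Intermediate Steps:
$A{\left(J \right)} = \frac{1}{-1953 - J}$ ($A{\left(J \right)} = \frac{1}{-208 - \left(1745 + J\right)} = \frac{1}{-1953 - J}$)
$A{\left(2123 \right)} - 795061 = - \frac{1}{1953 + 2123} - 795061 = - \frac{1}{4076} - 795061 = - \frac{3240668637}{4076}$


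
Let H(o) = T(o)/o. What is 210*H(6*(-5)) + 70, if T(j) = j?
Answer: 280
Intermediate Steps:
H(o) = 1 (H(o) = o/o = 1)
210*H(6*(-5)) + 70 = 210*1 + 70 = 210 + 70 = 280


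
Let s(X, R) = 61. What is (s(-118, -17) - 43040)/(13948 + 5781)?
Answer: -42979/19729 ≈ -2.1785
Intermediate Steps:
(s(-118, -17) - 43040)/(13948 + 5781) = (61 - 43040)/(13948 + 5781) = -42979/19729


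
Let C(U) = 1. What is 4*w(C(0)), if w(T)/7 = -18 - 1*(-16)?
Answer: -56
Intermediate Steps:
w(T) = -14 (w(T) = 7*(-18 - 1*(-16)) = 7*(-18 + 16) = 7*(-2) = -14)
4*w(C(0)) = 4*(-14) = -56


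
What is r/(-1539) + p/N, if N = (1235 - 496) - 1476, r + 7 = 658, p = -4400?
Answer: 190661/34371 ≈ 5.5471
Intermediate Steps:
r = 651 (r = -7 + 658 = 651)
N = -737 (N = 739 - 1476 = -737)
r/(-1539) + p/N = 651/(-1539) - 4400/(-737) = 651*(-1/1539) - 4400*(-1/737) = -217/513 + 400/67 = 190661/34371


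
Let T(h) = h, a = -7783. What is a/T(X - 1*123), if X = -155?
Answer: 7783/278 ≈ 27.996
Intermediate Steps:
a/T(X - 1*123) = -7783/(-155 - 1*123) = -7783/(-155 - 123) = -7783/(-278) = -7783*(-1/278) = 7783/278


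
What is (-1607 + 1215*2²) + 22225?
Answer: 25478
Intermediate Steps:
(-1607 + 1215*2²) + 22225 = (-1607 + 1215*4) + 22225 = (-1607 + 4860) + 22225 = 3253 + 22225 = 25478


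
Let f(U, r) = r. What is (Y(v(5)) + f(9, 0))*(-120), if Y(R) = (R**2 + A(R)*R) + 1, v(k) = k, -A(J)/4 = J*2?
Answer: 20880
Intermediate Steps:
A(J) = -8*J (A(J) = -4*J*2 = -8*J)
Y(R) = 1 - 7*R**2 (Y(R) = (R**2 + (-8*R)*R) + 1 = (R**2 - 8*R**2) + 1 = -7*R**2 + 1 = 1 - 7*R**2)
(Y(v(5)) + f(9, 0))*(-120) = ((1 - 7*5**2) + 0)*(-120) = ((1 - 7*25) + 0)*(-120) = ((1 - 175) + 0)*(-120) = (-174 + 0)*(-120) = -174*(-120) = 20880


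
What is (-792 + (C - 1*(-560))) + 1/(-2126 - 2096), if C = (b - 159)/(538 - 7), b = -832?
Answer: -524301157/2241882 ≈ -233.87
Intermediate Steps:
C = -991/531 (C = (-832 - 159)/(538 - 7) = -991/531 ≈ -1.8663)
(-792 + (C - 1*(-560))) + 1/(-2126 - 2096) = (-792 + (-991/531 - 1*(-560))) + 1/(-2126 - 2096) = (-792 + (-991/531 + 560)) + 1/(-4222) = (-792 + 296369/531) - 1/4222 = -124183/531 - 1/4222 = -524301157/2241882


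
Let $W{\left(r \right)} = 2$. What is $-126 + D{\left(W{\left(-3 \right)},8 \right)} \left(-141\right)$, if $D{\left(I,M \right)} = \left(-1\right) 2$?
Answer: $156$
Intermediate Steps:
$D{\left(I,M \right)} = -2$
$-126 + D{\left(W{\left(-3 \right)},8 \right)} \left(-141\right) = -126 - -282 = -126 + 282 = 156$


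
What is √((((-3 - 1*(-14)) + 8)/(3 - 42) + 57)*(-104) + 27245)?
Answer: √192309/3 ≈ 146.18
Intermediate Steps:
√((((-3 - 1*(-14)) + 8)/(3 - 42) + 57)*(-104) + 27245) = √((((-3 + 14) + 8)/(-39) + 57)*(-104) + 27245) = √(((11 + 8)*(-1/39) + 57)*(-104) + 27245) = √((19*(-1/39) + 57)*(-104) + 27245) = √((-19/39 + 57)*(-104) + 27245) = √((2204/39)*(-104) + 27245) = √(-17632/3 + 27245) = √(64103/3) = √192309/3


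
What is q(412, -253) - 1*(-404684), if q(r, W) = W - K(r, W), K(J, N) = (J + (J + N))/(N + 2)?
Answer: 101512752/251 ≈ 4.0443e+5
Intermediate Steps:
K(J, N) = (N + 2*J)/(2 + N)
q(r, W) = W - (W + 2*r)/(2 + W)
q(412, -253) - 1*(-404684) = (-253 + (-253)² - 2*412)/(2 - 253) - 1*(-404684) = (-253 + 64009 - 824)/(-251) + 404684 = -1/251*62932 + 404684 = -62932/251 + 404684 = 101512752/251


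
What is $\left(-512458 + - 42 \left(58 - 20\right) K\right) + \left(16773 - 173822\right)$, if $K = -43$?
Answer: $-600879$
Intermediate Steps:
$\left(-512458 + - 42 \left(58 - 20\right) K\right) + \left(16773 - 173822\right) = \left(-512458 + - 42 \left(58 - 20\right) \left(-43\right)\right) + \left(16773 - 173822\right) = \left(-512458 + \left(-42\right) 38 \left(-43\right)\right) - 157049 = \left(-512458 - -68628\right) - 157049 = \left(-512458 + 68628\right) - 157049 = -443830 - 157049 = -600879$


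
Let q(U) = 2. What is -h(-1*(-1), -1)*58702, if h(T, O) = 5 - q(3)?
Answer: -176106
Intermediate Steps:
h(T, O) = 3 (h(T, O) = 5 - 1*2 = 5 - 2 = 3)
-h(-1*(-1), -1)*58702 = -1*3*58702 = -3*58702 = -176106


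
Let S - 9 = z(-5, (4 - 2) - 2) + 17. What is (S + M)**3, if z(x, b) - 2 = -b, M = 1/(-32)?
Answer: 716917375/32768 ≈ 21879.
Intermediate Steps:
M = -1/32 ≈ -0.031250
z(x, b) = 2 - b
S = 28 (S = 9 + ((2 - ((4 - 2) - 2)) + 17) = 9 + ((2 - (2 - 2)) + 17) = 9 + ((2 - 1*0) + 17) = 9 + ((2 + 0) + 17) = 9 + (2 + 17) = 9 + 19 = 28)
(S + M)**3 = (28 - 1/32)**3 = (895/32)**3 = 716917375/32768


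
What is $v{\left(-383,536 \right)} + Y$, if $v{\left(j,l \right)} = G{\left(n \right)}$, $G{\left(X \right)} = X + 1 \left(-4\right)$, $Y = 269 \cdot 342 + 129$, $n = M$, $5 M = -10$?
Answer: $92121$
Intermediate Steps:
$M = -2$ ($M = \frac{1}{5} \left(-10\right) = -2$)
$n = -2$
$Y = 92127$ ($Y = 91998 + 129 = 92127$)
$G{\left(X \right)} = -4 + X$ ($G{\left(X \right)} = X - 4 = -4 + X$)
$v{\left(j,l \right)} = -6$ ($v{\left(j,l \right)} = -4 - 2 = -6$)
$v{\left(-383,536 \right)} + Y = -6 + 92127 = 92121$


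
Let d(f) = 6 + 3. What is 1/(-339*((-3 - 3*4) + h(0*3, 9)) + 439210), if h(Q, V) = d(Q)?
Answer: 1/441244 ≈ 2.2663e-6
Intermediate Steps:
d(f) = 9
h(Q, V) = 9
1/(-339*((-3 - 3*4) + h(0*3, 9)) + 439210) = 1/(-339*((-3 - 3*4) + 9) + 439210) = 1/(-339*((-3 - 12) + 9) + 439210) = 1/(-339*(-15 + 9) + 439210) = 1/(-339*(-6) + 439210) = 1/(2034 + 439210) = 1/441244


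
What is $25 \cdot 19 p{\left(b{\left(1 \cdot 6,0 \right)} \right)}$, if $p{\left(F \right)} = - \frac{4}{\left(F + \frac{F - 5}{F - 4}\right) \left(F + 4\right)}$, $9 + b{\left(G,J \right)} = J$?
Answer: $- \frac{4940}{103} \approx -47.961$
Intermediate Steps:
$b{\left(G,J \right)} = -9 + J$
$p{\left(F \right)} = - \frac{4}{\left(4 + F\right) \left(F + \frac{-5 + F}{-4 + F}\right)}$ ($p{\left(F \right)} = - \frac{4}{\left(F + \frac{-5 + F}{-4 + F}\right) \left(4 + F\right)} = - \frac{4}{\left(4 + F\right) \left(F + \frac{-5 + F}{-4 + F}\right)}$)
$25 \cdot 19 p{\left(b{\left(1 \cdot 6,0 \right)} \right)} = 25 \cdot 19 \frac{4 \left(4 - \left(-9 + 0\right)\right)}{-20 + \left(-9 + 0\right)^{2} + \left(-9 + 0\right)^{3} - 17 \left(-9 + 0\right)} = 475 \frac{4 \left(4 - -9\right)}{-20 + \left(-9\right)^{2} + \left(-9\right)^{3} - -153} = 475 \frac{4 \left(4 + 9\right)}{-20 + 81 - 729 + 153} = 475 \cdot 4 \frac{1}{-515} \cdot 13 = 475 \cdot 4 \left(- \frac{1}{515}\right) 13 = 475 \left(- \frac{52}{515}\right) = - \frac{4940}{103}$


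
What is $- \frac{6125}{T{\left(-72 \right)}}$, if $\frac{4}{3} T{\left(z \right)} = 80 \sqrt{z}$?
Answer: $\frac{1225 i \sqrt{2}}{144} \approx 12.031 i$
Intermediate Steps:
$T{\left(z \right)} = 60 \sqrt{z}$ ($T{\left(z \right)} = \frac{3 \cdot 80 \sqrt{z}}{4} = 60 \sqrt{z}$)
$- \frac{6125}{T{\left(-72 \right)}} = - \frac{6125}{60 \sqrt{-72}} = - \frac{6125}{60 \cdot 6 i \sqrt{2}} = - \frac{6125}{360 i \sqrt{2}} = - 6125 \left(- \frac{i \sqrt{2}}{720}\right) = \frac{1225 i \sqrt{2}}{144}$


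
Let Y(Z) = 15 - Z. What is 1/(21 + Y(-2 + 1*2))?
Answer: 1/36 ≈ 0.027778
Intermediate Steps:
1/(21 + Y(-2 + 1*2)) = 1/(21 + (15 - (-2 + 1*2))) = 1/(21 + (15 - (-2 + 2))) = 1/(21 + (15 - 1*0)) = 1/(21 + (15 + 0)) = 1/(21 + 15) = 1/36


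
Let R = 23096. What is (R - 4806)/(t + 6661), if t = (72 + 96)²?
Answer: 3658/6977 ≈ 0.52429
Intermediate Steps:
t = 28224 (t = 168² = 28224)
(R - 4806)/(t + 6661) = (23096 - 4806)/(28224 + 6661) = 18290/34885 = 18290*(1/34885) = 3658/6977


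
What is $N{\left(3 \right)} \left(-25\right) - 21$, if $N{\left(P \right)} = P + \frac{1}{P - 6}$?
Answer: $- \frac{263}{3} \approx -87.667$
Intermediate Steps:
$N{\left(P \right)} = P + \frac{1}{-6 + P}$
$N{\left(3 \right)} \left(-25\right) - 21 = \frac{1 + 3^{2} - 18}{-6 + 3} \left(-25\right) - 21 = \frac{1 + 9 - 18}{-3} \left(-25\right) - 21 = \left(- \frac{1}{3}\right) \left(-8\right) \left(-25\right) - 21 = \frac{8}{3} \left(-25\right) - 21 = - \frac{200}{3} - 21 = - \frac{263}{3}$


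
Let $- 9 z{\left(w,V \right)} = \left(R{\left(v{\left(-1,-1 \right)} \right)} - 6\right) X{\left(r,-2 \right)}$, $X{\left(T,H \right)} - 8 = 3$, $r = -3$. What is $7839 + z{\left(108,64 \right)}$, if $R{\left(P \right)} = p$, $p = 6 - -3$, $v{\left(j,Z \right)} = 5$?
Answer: $\frac{23506}{3} \approx 7835.3$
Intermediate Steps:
$X{\left(T,H \right)} = 11$ ($X{\left(T,H \right)} = 8 + 3 = 11$)
$p = 9$ ($p = 6 + 3 = 9$)
$R{\left(P \right)} = 9$
$z{\left(w,V \right)} = - \frac{11}{3}$ ($z{\left(w,V \right)} = - \frac{\left(9 - 6\right) 11}{9} = - \frac{3 \cdot 11}{9} = \left(- \frac{1}{9}\right) 33 = - \frac{11}{3}$)
$7839 + z{\left(108,64 \right)} = 7839 - \frac{11}{3} = \frac{23506}{3}$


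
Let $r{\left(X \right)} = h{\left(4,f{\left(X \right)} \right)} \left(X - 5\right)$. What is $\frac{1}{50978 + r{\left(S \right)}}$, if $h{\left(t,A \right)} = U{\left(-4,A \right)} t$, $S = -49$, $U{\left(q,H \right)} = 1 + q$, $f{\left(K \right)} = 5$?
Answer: $\frac{1}{51626} \approx 1.937 \cdot 10^{-5}$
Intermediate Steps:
$h{\left(t,A \right)} = - 3 t$ ($h{\left(t,A \right)} = \left(1 - 4\right) t = - 3 t$)
$r{\left(X \right)} = 60 - 12 X$ ($r{\left(X \right)} = \left(-3\right) 4 \left(X - 5\right) = - 12 \left(-5 + X\right) = 60 - 12 X$)
$\frac{1}{50978 + r{\left(S \right)}} = \frac{1}{50978 + \left(60 - -588\right)} = \frac{1}{50978 + \left(60 + 588\right)} = \frac{1}{50978 + 648} = \frac{1}{51626}$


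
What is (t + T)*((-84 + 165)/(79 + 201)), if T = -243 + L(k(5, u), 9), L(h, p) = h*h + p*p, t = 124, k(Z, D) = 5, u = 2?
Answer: -1053/280 ≈ -3.7607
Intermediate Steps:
L(h, p) = h² + p²
T = -137 (T = -243 + (5² + 9²) = -243 + (25 + 81) = -243 + 106 = -137)
(t + T)*((-84 + 165)/(79 + 201)) = (124 - 137)*((-84 + 165)/(79 + 201)) = -1053/280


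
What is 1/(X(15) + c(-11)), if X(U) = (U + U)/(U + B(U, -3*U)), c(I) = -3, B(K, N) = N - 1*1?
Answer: -31/123 ≈ -0.25203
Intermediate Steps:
B(K, N) = -1 + N (B(K, N) = N - 1 = -1 + N)
X(U) = 2*U/(-1 - 2*U) (X(U) = (U + U)/(U + (-1 - 3*U)) = (2*U)/(-1 - 2*U) = 2*U/(-1 - 2*U))
1/(X(15) + c(-11)) = 1/(-2*15/(1 + 2*15) - 3) = 1/(-2*15/(1 + 30) - 3) = 1/(-2*15/31 - 3) = 1/(-2*15*1/31 - 3) = 1/(-30/31 - 3) = 1/(-123/31) = -31/123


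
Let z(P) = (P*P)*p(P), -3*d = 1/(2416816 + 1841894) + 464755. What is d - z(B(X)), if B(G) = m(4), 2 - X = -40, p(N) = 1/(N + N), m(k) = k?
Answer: -1979282318311/12776130 ≈ -1.5492e+5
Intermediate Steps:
p(N) = 1/(2*N)
X = 42 (X = 2 - 1*(-40) = 2 + 40 = 42)
B(G) = 4
d = -1979256766051/12776130 (d = -(1/(2416816 + 1841894) + 464755)/3 = -(1/4258710 + 464755)/3 = -1/3*1979256766051/4258710 = -1979256766051/12776130 ≈ -1.5492e+5)
z(P) = P/2 (z(P) = (P*P)*(1/(2*P)) = P**2*(1/(2*P)) = P/2)
d - z(B(X)) = -1979256766051/12776130 - 4/2 = -1979256766051/12776130 - 1*2 = -1979256766051/12776130 - 2 = -1979282318311/12776130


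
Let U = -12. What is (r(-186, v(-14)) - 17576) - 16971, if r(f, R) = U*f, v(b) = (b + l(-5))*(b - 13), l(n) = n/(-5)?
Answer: -32315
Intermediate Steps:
l(n) = -n/5 (l(n) = n*(-⅕) = -n/5)
v(b) = (1 + b)*(-13 + b) (v(b) = (b - ⅕*(-5))*(b - 13) = (b + 1)*(-13 + b) = (1 + b)*(-13 + b))
r(f, R) = -12*f
(r(-186, v(-14)) - 17576) - 16971 = (-12*(-186) - 17576) - 16971 = (2232 - 17576) - 16971 = -15344 - 16971 = -32315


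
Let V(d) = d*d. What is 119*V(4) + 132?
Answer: 2036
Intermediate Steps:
V(d) = d²
119*V(4) + 132 = 119*4² + 132 = 119*16 + 132 = 1904 + 132 = 2036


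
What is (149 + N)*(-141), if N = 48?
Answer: -27777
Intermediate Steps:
(149 + N)*(-141) = (149 + 48)*(-141) = 197*(-141) = -27777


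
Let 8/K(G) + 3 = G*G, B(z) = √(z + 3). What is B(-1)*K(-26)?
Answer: 8*√2/673 ≈ 0.016811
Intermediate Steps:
B(z) = √(3 + z)
K(G) = 8/(-3 + G²) (K(G) = 8/(-3 + G*G) = 8/(-3 + G²))
B(-1)*K(-26) = √(3 - 1)*(8/(-3 + (-26)²)) = √2*(8/(-3 + 676)) = √2*(8/673) = 8*√2/673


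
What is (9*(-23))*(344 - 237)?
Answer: -22149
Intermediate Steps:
(9*(-23))*(344 - 237) = -207*107 = -22149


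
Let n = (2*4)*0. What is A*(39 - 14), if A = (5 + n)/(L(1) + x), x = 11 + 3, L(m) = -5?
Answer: 125/9 ≈ 13.889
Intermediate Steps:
n = 0 (n = 8*0 = 0)
x = 14
A = 5/9 (A = (5 + 0)/(-5 + 14) = 5/9 ≈ 0.55556)
A*(39 - 14) = 5*(39 - 14)/9 = (5/9)*25 = 125/9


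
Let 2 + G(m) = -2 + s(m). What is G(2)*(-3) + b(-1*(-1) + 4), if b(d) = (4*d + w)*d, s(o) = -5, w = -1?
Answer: 122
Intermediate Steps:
G(m) = -9 (G(m) = -2 + (-2 - 5) = -2 - 7 = -9)
b(d) = d*(-1 + 4*d) (b(d) = (4*d - 1)*d = (-1 + 4*d)*d = d*(-1 + 4*d))
G(2)*(-3) + b(-1*(-1) + 4) = -9*(-3) + (-1*(-1) + 4)*(-1 + 4*(-1*(-1) + 4)) = 27 + (1 + 4)*(-1 + 4*(1 + 4)) = 27 + 5*(-1 + 4*5) = 27 + 5*(-1 + 20) = 27 + 5*19 = 27 + 95 = 122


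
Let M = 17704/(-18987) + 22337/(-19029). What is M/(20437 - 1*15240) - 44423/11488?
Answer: -27807194736798431/7190319780420576 ≈ -3.8673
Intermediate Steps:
M = -253667345/120434541 (M = 17704*(-1/18987) + 22337*(-1/19029) = -17704/18987 - 22337/19029 = -253667345/120434541 ≈ -2.1063)
M/(20437 - 1*15240) - 44423/11488 = -253667345/(120434541*(20437 - 1*15240)) - 44423/11488 = -253667345/(120434541*(20437 - 15240)) - 44423*1/11488 = -253667345/120434541/5197 - 44423/11488 = -253667345/120434541*1/5197 - 44423/11488 = -253667345/625898309577 - 44423/11488 = -27807194736798431/7190319780420576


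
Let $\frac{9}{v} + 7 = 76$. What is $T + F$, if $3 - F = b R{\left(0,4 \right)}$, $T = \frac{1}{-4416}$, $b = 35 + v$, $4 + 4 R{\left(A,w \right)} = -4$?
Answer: $\frac{323519}{4416} \approx 73.261$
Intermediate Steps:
$v = \frac{3}{23}$ ($v = \frac{9}{-7 + 76} = \frac{9}{69} = 9 \cdot \frac{1}{69} = \frac{3}{23} \approx 0.13043$)
$R{\left(A,w \right)} = -2$ ($R{\left(A,w \right)} = -1 + \frac{1}{4} \left(-4\right) = -1 - 1 = -2$)
$b = \frac{808}{23}$ ($b = 35 + \frac{3}{23} = \frac{808}{23} \approx 35.13$)
$T = - \frac{1}{4416} \approx -0.00022645$
$F = \frac{1685}{23}$ ($F = 3 - \frac{808}{23} \left(-2\right) = 3 - - \frac{1616}{23} = 3 + \frac{1616}{23} = \frac{1685}{23} \approx 73.261$)
$T + F = - \frac{1}{4416} + \frac{1685}{23} = \frac{323519}{4416}$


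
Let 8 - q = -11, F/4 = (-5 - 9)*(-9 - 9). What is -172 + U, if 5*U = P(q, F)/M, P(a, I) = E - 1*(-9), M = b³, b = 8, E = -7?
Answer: -220159/1280 ≈ -172.00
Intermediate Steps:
F = 1008 (F = 4*((-5 - 9)*(-9 - 9)) = 4*(-14*(-18)) = 4*252 = 1008)
M = 512 (M = 8³ = 512)
q = 19 (q = 8 - 1*(-11) = 8 + 11 = 19)
P(a, I) = 2 (P(a, I) = -7 - 1*(-9) = -7 + 9 = 2)
U = 1/1280 (U = (2/512)/5 = (2*(1/512))/5 = (⅕)*(1/256) = 1/1280 ≈ 0.00078125)
-172 + U = -172 + 1/1280 = -220159/1280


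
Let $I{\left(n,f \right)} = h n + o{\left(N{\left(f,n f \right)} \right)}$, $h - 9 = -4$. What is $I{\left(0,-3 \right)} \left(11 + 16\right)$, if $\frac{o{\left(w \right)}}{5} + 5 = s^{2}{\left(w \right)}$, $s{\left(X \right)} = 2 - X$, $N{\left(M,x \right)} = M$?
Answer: $2700$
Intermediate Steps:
$h = 5$ ($h = 9 - 4 = 5$)
$o{\left(w \right)} = -25 + 5 \left(2 - w\right)^{2}$
$I{\left(n,f \right)} = -25 + 5 n + 5 \left(-2 + f\right)^{2}$ ($I{\left(n,f \right)} = 5 n + \left(-25 + 5 \left(-2 + f\right)^{2}\right) = -25 + 5 n + 5 \left(-2 + f\right)^{2}$)
$I{\left(0,-3 \right)} \left(11 + 16\right) = \left(-25 + 5 \cdot 0 + 5 \left(-2 - 3\right)^{2}\right) \left(11 + 16\right) = \left(-25 + 0 + 5 \left(-5\right)^{2}\right) 27 = \left(-25 + 0 + 5 \cdot 25\right) 27 = \left(-25 + 0 + 125\right) 27 = 100 \cdot 27 = 2700$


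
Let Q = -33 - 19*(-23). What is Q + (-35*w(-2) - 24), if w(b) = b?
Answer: 450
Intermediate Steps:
Q = 404 (Q = -33 + 437 = 404)
Q + (-35*w(-2) - 24) = 404 + (-35*(-2) - 24) = 404 + (70 - 24) = 404 + 46 = 450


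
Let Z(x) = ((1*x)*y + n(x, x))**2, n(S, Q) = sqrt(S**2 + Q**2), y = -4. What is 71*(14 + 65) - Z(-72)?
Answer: -87703 - 41472*sqrt(2) ≈ -1.4635e+5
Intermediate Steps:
n(S, Q) = sqrt(Q**2 + S**2)
Z(x) = (-4*x + sqrt(2)*sqrt(x**2))**2 (Z(x) = ((1*x)*(-4) + sqrt(x**2 + x**2))**2 = (x*(-4) + sqrt(2*x**2))**2 = (-4*x + sqrt(2)*sqrt(x**2))**2)
71*(14 + 65) - Z(-72) = 71*(14 + 65) - (-4*(-72) + sqrt(2)*sqrt((-72)**2))**2 = 71*79 - (288 + sqrt(2)*sqrt(5184))**2 = 5609 - (288 + sqrt(2)*72)**2 = 5609 - (288 + 72*sqrt(2))**2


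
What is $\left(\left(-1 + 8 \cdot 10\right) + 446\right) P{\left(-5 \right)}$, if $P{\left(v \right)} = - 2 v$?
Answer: $5250$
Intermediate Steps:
$\left(\left(-1 + 8 \cdot 10\right) + 446\right) P{\left(-5 \right)} = \left(\left(-1 + 8 \cdot 10\right) + 446\right) \left(\left(-2\right) \left(-5\right)\right) = \left(\left(-1 + 80\right) + 446\right) 10 = \left(79 + 446\right) 10 = 525 \cdot 10 = 5250$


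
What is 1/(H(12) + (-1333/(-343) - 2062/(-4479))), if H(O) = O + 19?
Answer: 1536297/54302980 ≈ 0.028291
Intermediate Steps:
H(O) = 19 + O
1/(H(12) + (-1333/(-343) - 2062/(-4479))) = 1/((19 + 12) + (-1333/(-343) - 2062/(-4479))) = 1/(31 + (-1333*(-1/343) - 2062*(-1/4479))) = 1/(31 + (1333/343 + 2062/4479)) = 1/(31 + 6677773/1536297) = 1/(54302980/1536297) = 1536297/54302980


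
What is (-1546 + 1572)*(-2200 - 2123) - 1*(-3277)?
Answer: -109121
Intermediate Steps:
(-1546 + 1572)*(-2200 - 2123) - 1*(-3277) = 26*(-4323) + 3277 = -112398 + 3277 = -109121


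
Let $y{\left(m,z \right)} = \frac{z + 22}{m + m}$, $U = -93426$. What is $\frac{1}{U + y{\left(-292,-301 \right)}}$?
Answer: $- \frac{584}{54560505} \approx -1.0704 \cdot 10^{-5}$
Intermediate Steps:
$y{\left(m,z \right)} = \frac{22 + z}{2 m}$
$\frac{1}{U + y{\left(-292,-301 \right)}} = \frac{1}{-93426 + \frac{22 - 301}{2 \left(-292\right)}} = \frac{1}{-93426 + \frac{1}{2} \left(- \frac{1}{292}\right) \left(-279\right)} = \frac{1}{-93426 + \frac{279}{584}} = \frac{1}{- \frac{54560505}{584}} = - \frac{584}{54560505}$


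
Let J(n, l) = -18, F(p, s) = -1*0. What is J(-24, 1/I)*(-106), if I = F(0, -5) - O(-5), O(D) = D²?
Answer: 1908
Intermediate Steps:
F(p, s) = 0
I = -25 (I = 0 - 1*(-5)² = 0 - 1*25 = 0 - 25 = -25)
J(-24, 1/I)*(-106) = -18*(-106) = 1908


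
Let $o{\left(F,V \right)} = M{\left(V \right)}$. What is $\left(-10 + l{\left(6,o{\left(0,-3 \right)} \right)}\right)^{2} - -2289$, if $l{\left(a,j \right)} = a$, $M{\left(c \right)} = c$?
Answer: $2305$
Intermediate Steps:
$o{\left(F,V \right)} = V$
$\left(-10 + l{\left(6,o{\left(0,-3 \right)} \right)}\right)^{2} - -2289 = \left(-10 + 6\right)^{2} - -2289 = \left(-4\right)^{2} + 2289 = 16 + 2289 = 2305$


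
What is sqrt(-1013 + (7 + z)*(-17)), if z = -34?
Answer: I*sqrt(554) ≈ 23.537*I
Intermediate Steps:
sqrt(-1013 + (7 + z)*(-17)) = sqrt(-1013 + (7 - 34)*(-17)) = sqrt(-1013 - 27*(-17)) = sqrt(-1013 + 459) = sqrt(-554) = I*sqrt(554)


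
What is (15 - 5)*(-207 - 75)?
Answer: -2820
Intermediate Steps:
(15 - 5)*(-207 - 75) = 10*(-282) = -2820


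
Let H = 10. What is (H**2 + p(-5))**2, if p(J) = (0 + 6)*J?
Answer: 4900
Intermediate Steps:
p(J) = 6*J
(H**2 + p(-5))**2 = (10**2 + 6*(-5))**2 = (100 - 30)**2 = 70**2 = 4900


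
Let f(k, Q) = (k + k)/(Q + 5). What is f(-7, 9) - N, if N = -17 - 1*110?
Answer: 126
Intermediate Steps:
N = -127 (N = -17 - 110 = -127)
f(k, Q) = 2*k/(5 + Q) (f(k, Q) = (2*k)/(5 + Q) = 2*k/(5 + Q))
f(-7, 9) - N = 2*(-7)/(5 + 9) - 1*(-127) = 2*(-7)/14 + 127 = 2*(-7)*(1/14) + 127 = -1 + 127 = 126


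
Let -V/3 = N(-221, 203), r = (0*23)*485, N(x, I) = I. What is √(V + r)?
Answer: I*√609 ≈ 24.678*I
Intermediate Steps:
r = 0 (r = 0*485 = 0)
V = -609 (V = -3*203 = -609)
√(V + r) = √(-609 + 0) = √(-609) = I*√609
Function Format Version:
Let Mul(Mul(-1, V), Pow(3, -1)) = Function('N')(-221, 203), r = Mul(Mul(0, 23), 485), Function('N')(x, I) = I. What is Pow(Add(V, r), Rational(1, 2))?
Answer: Mul(I, Pow(609, Rational(1, 2))) ≈ Mul(24.678, I)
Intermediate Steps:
r = 0 (r = Mul(0, 485) = 0)
V = -609 (V = Mul(-3, 203) = -609)
Pow(Add(V, r), Rational(1, 2)) = Pow(Add(-609, 0), Rational(1, 2)) = Pow(-609, Rational(1, 2)) = Mul(I, Pow(609, Rational(1, 2)))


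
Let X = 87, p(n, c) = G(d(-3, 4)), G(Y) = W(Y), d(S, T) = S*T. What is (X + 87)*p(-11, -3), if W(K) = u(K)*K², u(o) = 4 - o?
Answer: 400896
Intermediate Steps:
W(K) = K²*(4 - K) (W(K) = (4 - K)*K² = K²*(4 - K))
G(Y) = Y²*(4 - Y)
p(n, c) = 2304 (p(n, c) = (-3*4)²*(4 - (-3)*4) = (-12)²*(4 - 1*(-12)) = 144*(4 + 12) = 144*16 = 2304)
(X + 87)*p(-11, -3) = (87 + 87)*2304 = 174*2304 = 400896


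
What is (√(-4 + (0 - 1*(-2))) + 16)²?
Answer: (16 + I*√2)² ≈ 254.0 + 45.255*I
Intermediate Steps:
(√(-4 + (0 - 1*(-2))) + 16)² = (√(-4 + (0 + 2)) + 16)² = (√(-4 + 2) + 16)² = (√(-2) + 16)² = (I*√2 + 16)² = (16 + I*√2)²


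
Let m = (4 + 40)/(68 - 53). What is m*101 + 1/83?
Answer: 368867/1245 ≈ 296.28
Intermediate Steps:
m = 44/15 ≈ 2.9333
m*101 + 1/83 = (44/15)*101 + 1/83 = 4444/15 + 1/83 = 368867/1245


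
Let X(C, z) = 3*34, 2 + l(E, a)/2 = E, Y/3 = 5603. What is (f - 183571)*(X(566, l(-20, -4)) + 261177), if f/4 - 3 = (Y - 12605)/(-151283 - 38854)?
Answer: -3039665400532107/63379 ≈ -4.7960e+10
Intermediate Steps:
Y = 16809 (Y = 3*5603 = 16809)
l(E, a) = -4 + 2*E
X(C, z) = 102
f = 2264828/190137 (f = 12 + 4*((16809 - 12605)/(-151283 - 38854)) = 12 + 4*(4204/(-190137)) = 12 + 4*(4204*(-1/190137)) = 12 + 4*(-4204/190137) = 12 - 16816/190137 = 2264828/190137 ≈ 11.912)
(f - 183571)*(X(566, l(-20, -4)) + 261177) = (2264828/190137 - 183571)*(102 + 261177) = -34901374399/190137*261279 = -3039665400532107/63379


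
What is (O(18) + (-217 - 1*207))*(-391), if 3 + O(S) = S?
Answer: 159919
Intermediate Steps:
O(S) = -3 + S
(O(18) + (-217 - 1*207))*(-391) = ((-3 + 18) + (-217 - 1*207))*(-391) = (15 + (-217 - 207))*(-391) = (15 - 424)*(-391) = -409*(-391) = 159919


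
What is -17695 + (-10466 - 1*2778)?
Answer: -30939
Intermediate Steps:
-17695 + (-10466 - 1*2778) = -17695 + (-10466 - 2778) = -17695 - 13244 = -30939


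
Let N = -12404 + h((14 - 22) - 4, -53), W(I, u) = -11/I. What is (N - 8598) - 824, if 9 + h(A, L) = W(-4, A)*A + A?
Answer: -21880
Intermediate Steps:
h(A, L) = -9 + 15*A/4 (h(A, L) = -9 + ((-11/(-4))*A + A) = -9 + ((-11*(-¼))*A + A) = -9 + (11*A/4 + A) = -9 + 15*A/4)
N = -12458 (N = -12404 + (-9 + 15*((14 - 22) - 4)/4) = -12404 + (-9 + 15*(-8 - 4)/4) = -12404 + (-9 + (15/4)*(-12)) = -12404 + (-9 - 45) = -12404 - 54 = -12458)
(N - 8598) - 824 = (-12458 - 8598) - 824 = -21056 - 824 = -21880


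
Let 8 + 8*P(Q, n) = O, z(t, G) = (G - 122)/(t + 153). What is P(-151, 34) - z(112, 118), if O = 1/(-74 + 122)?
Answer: -99959/101760 ≈ -0.98230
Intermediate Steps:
z(t, G) = (-122 + G)/(153 + t)
O = 1/48 ≈ 0.020833
P(Q, n) = -383/384 (P(Q, n) = -1 + (1/8)*(1/48) = -1 + 1/384 = -383/384)
P(-151, 34) - z(112, 118) = -383/384 - (-122 + 118)/(153 + 112) = -383/384 - (-4)/265 = -383/384 - 1*(-4/265) = -383/384 + 4/265 = -99959/101760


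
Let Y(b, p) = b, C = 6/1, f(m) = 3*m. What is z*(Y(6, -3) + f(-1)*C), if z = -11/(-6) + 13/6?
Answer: -48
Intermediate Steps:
C = 6 (C = 6*1 = 6)
z = 4 (z = -11*(-⅙) + 13*(⅙) = 11/6 + 13/6 = 4)
z*(Y(6, -3) + f(-1)*C) = 4*(6 + (3*(-1))*6) = 4*(6 - 3*6) = 4*(6 - 18) = 4*(-12) = -48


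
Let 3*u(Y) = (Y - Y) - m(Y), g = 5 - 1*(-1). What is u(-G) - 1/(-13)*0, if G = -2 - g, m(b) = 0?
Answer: 0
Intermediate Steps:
g = 6 (g = 5 + 1 = 6)
G = -8 (G = -2 - 1*6 = -2 - 6 = -8)
u(Y) = 0 (u(Y) = ((Y - Y) - 1*0)/3 = (0 + 0)/3 = (⅓)*0 = 0)
u(-G) - 1/(-13)*0 = 0 - 1/(-13)*0 = 0 - 1*(-1/13)*0 = 0 + (1/13)*0 = 0 + 0 = 0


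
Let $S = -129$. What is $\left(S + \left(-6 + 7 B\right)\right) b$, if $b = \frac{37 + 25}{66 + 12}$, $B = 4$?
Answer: $- \frac{3317}{39} \approx -85.051$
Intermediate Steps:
$b = \frac{31}{39}$ ($b = \frac{62}{78} = 62 \cdot \frac{1}{78} = \frac{31}{39} \approx 0.79487$)
$\left(S + \left(-6 + 7 B\right)\right) b = \left(-129 + \left(-6 + 7 \cdot 4\right)\right) \frac{31}{39} = \left(-129 + \left(-6 + 28\right)\right) \frac{31}{39} = \left(-129 + 22\right) \frac{31}{39} = \left(-107\right) \frac{31}{39} = - \frac{3317}{39}$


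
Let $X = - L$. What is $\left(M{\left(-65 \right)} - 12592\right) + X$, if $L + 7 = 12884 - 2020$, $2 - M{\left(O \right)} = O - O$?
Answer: $-23447$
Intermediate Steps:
$M{\left(O \right)} = 2$ ($M{\left(O \right)} = 2 - \left(O - O\right) = 2 - 0 = 2 + 0 = 2$)
$L = 10857$ ($L = -7 + \left(12884 - 2020\right) = -7 + 10864 = 10857$)
$X = -10857$ ($X = \left(-1\right) 10857 = -10857$)
$\left(M{\left(-65 \right)} - 12592\right) + X = \left(2 - 12592\right) - 10857 = -12590 - 10857 = -23447$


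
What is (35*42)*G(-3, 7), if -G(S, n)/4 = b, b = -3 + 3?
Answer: 0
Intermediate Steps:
b = 0
G(S, n) = 0 (G(S, n) = -4*0 = 0)
(35*42)*G(-3, 7) = (35*42)*0 = 1470*0 = 0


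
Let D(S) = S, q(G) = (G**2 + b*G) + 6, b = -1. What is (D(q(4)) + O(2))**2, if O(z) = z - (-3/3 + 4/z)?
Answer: 361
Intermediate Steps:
q(G) = 6 + G**2 - G (q(G) = (G**2 - G) + 6 = 6 + G**2 - G)
O(z) = 1 + z - 4/z (O(z) = z - (-3*1/3 + 4/z) = z - (-1 + 4/z) = z + (1 - 4/z) = 1 + z - 4/z)
(D(q(4)) + O(2))**2 = ((6 + 4**2 - 1*4) + (1 + 2 - 4/2))**2 = ((6 + 16 - 4) + (1 + 2 - 4*1/2))**2 = (18 + (1 + 2 - 2))**2 = (18 + 1)**2 = 19**2 = 361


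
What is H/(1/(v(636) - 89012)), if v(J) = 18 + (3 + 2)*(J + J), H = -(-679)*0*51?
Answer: 0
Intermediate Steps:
H = 0 (H = -97*0*51 = 0*51 = 0)
v(J) = 18 + 10*J (v(J) = 18 + 5*(2*J) = 18 + 10*J)
H/(1/(v(636) - 89012)) = 0/(1/((18 + 10*636) - 89012)) = 0/(1/((18 + 6360) - 89012)) = 0/(1/(6378 - 89012)) = 0/(1/(-82634)) = 0/(-1/82634) = 0*(-82634) = 0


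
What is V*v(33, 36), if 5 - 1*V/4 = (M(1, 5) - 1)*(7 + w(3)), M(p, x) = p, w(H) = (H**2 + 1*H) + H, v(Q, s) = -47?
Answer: -940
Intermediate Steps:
w(H) = H**2 + 2*H (w(H) = (H**2 + H) + H = (H + H**2) + H = H**2 + 2*H)
V = 20 (V = 20 - 4*(1 - 1)*(7 + 3*(2 + 3)) = 20 - 0*(7 + 3*5) = 20 - 0*(7 + 15) = 20 - 0*22 = 20 - 4*0 = 20 + 0 = 20)
V*v(33, 36) = 20*(-47) = -940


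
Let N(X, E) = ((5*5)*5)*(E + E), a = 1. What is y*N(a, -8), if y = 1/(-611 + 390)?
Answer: 2000/221 ≈ 9.0498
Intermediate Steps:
y = -1/221 (y = 1/(-221) = -1/221 ≈ -0.0045249)
N(X, E) = 250*E (N(X, E) = (25*5)*(2*E) = 125*(2*E) = 250*E)
y*N(a, -8) = -250*(-8)/221 = -1/221*(-2000) = 2000/221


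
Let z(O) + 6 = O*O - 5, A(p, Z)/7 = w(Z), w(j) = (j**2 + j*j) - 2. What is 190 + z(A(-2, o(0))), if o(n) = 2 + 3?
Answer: 113075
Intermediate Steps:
o(n) = 5
w(j) = -2 + 2*j**2 (w(j) = (j**2 + j**2) - 2 = 2*j**2 - 2 = -2 + 2*j**2)
A(p, Z) = -14 + 14*Z**2 (A(p, Z) = 7*(-2 + 2*Z**2) = -14 + 14*Z**2)
z(O) = -11 + O**2 (z(O) = -6 + (O*O - 5) = -6 + (O**2 - 5) = -6 + (-5 + O**2) = -11 + O**2)
190 + z(A(-2, o(0))) = 190 + (-11 + (-14 + 14*5**2)**2) = 190 + (-11 + (-14 + 14*25)**2) = 190 + (-11 + (-14 + 350)**2) = 190 + (-11 + 336**2) = 190 + (-11 + 112896) = 190 + 112885 = 113075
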